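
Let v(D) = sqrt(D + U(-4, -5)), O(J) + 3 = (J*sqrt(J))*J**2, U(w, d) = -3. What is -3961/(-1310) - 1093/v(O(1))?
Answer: 3961/1310 + 1093*I*sqrt(5)/5 ≈ 3.0237 + 488.8*I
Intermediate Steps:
O(J) = -3 + J**(7/2) (O(J) = -3 + (J*sqrt(J))*J**2 = -3 + J**(3/2)*J**2 = -3 + J**(7/2))
v(D) = sqrt(-3 + D) (v(D) = sqrt(D - 3) = sqrt(-3 + D))
-3961/(-1310) - 1093/v(O(1)) = -3961/(-1310) - 1093/sqrt(-3 + (-3 + 1**(7/2))) = -3961*(-1/1310) - 1093/sqrt(-3 + (-3 + 1)) = 3961/1310 - 1093/sqrt(-3 - 2) = 3961/1310 - 1093*(-I*sqrt(5)/5) = 3961/1310 - (-1093)*I*sqrt(5)/5 = 3961/1310 + 1093*I*sqrt(5)/5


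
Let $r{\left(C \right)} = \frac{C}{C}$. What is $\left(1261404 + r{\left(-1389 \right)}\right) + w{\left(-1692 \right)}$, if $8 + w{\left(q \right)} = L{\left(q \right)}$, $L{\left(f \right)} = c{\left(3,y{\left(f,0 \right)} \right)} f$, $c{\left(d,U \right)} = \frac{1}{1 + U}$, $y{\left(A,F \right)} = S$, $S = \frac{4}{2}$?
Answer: $1260833$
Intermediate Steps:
$S = 2$ ($S = 4 \cdot \frac{1}{2} = 2$)
$y{\left(A,F \right)} = 2$
$L{\left(f \right)} = \frac{f}{3}$ ($L{\left(f \right)} = \frac{f}{1 + 2} = \frac{f}{3}$)
$w{\left(q \right)} = -8 + \frac{q}{3}$
$r{\left(C \right)} = 1$
$\left(1261404 + r{\left(-1389 \right)}\right) + w{\left(-1692 \right)} = \left(1261404 + 1\right) + \left(-8 + \frac{1}{3} \left(-1692\right)\right) = 1261405 - 572 = 1260833$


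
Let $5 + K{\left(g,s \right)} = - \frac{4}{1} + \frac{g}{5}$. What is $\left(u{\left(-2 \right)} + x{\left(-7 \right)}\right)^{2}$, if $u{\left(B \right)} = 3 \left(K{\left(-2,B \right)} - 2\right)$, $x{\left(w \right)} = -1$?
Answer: $\frac{30976}{25} \approx 1239.0$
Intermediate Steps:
$K{\left(g,s \right)} = -9 + \frac{g}{5}$ ($K{\left(g,s \right)} = -5 + \left(- \frac{4}{1} + \frac{g}{5}\right) = -5 + \left(\left(-4\right) 1 + g \frac{1}{5}\right) = -5 + \left(-4 + \frac{g}{5}\right) = -9 + \frac{g}{5}$)
$u{\left(B \right)} = - \frac{171}{5}$ ($u{\left(B \right)} = 3 \left(\left(-9 + \frac{1}{5} \left(-2\right)\right) - 2\right) = 3 \left(\left(-9 - \frac{2}{5}\right) - 2\right) = 3 \left(- \frac{47}{5} - 2\right) = 3 \left(- \frac{57}{5}\right) = - \frac{171}{5}$)
$\left(u{\left(-2 \right)} + x{\left(-7 \right)}\right)^{2} = \left(- \frac{171}{5} - 1\right)^{2} = \left(- \frac{176}{5}\right)^{2} = \frac{30976}{25}$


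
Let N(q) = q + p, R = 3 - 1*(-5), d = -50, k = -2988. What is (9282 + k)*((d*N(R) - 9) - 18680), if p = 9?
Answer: -122978466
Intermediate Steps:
R = 8 (R = 3 + 5 = 8)
N(q) = 9 + q (N(q) = q + 9 = 9 + q)
(9282 + k)*((d*N(R) - 9) - 18680) = (9282 - 2988)*((-50*(9 + 8) - 9) - 18680) = 6294*((-50*17 - 9) - 18680) = 6294*((-850 - 9) - 18680) = 6294*(-859 - 18680) = 6294*(-19539) = -122978466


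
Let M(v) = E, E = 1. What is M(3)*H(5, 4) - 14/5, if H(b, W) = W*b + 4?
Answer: 106/5 ≈ 21.200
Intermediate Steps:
H(b, W) = 4 + W*b
M(v) = 1
M(3)*H(5, 4) - 14/5 = 1*(4 + 4*5) - 14/5 = 1*(4 + 20) - 14*⅕ = 1*24 - 14/5 = 24 - 14/5 = 106/5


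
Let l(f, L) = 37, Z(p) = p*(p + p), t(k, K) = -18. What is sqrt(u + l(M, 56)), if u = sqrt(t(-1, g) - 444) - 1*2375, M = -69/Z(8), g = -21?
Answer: sqrt(-2338 + I*sqrt(462)) ≈ 0.2223 + 48.353*I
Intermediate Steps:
Z(p) = 2*p**2 (Z(p) = p*(2*p) = 2*p**2)
M = -69/128 (M = -69/(2*8**2) = -69/(2*64) = -69/128 ≈ -0.53906)
u = -2375 + I*sqrt(462) (u = sqrt(-18 - 444) - 1*2375 = sqrt(-462) - 2375 = I*sqrt(462) - 2375 = -2375 + I*sqrt(462) ≈ -2375.0 + 21.494*I)
sqrt(u + l(M, 56)) = sqrt((-2375 + I*sqrt(462)) + 37) = sqrt(-2338 + I*sqrt(462))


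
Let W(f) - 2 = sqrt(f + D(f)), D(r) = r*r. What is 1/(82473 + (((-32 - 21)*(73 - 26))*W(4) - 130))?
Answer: 77361/5860622701 + 4982*sqrt(5)/5860622701 ≈ 1.5101e-5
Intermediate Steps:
D(r) = r**2
W(f) = 2 + sqrt(f + f**2)
1/(82473 + (((-32 - 21)*(73 - 26))*W(4) - 130)) = 1/(82473 + (((-32 - 21)*(73 - 26))*(2 + sqrt(4*(1 + 4))) - 130)) = 1/(82473 + ((-53*47)*(2 + sqrt(4*5)) - 130)) = 1/(82473 + (-2491*(2 + sqrt(20)) - 130)) = 1/(82473 + (-2491*(2 + 2*sqrt(5)) - 130)) = 1/(82473 + ((-4982 - 4982*sqrt(5)) - 130)) = 1/(82473 + (-5112 - 4982*sqrt(5))) = 1/(77361 - 4982*sqrt(5))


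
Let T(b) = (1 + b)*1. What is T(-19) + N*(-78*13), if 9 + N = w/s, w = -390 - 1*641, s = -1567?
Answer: 13226802/1567 ≈ 8440.8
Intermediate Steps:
T(b) = 1 + b
w = -1031 (w = -390 - 641 = -1031)
N = -13072/1567 (N = -9 - 1031/(-1567) = -9 - 1031*(-1/1567) = -9 + 1031/1567 = -13072/1567 ≈ -8.3421)
T(-19) + N*(-78*13) = (1 - 19) - (-1019616)*13/1567 = -18 - 13072/1567*(-1014) = -18 + 13255008/1567 = 13226802/1567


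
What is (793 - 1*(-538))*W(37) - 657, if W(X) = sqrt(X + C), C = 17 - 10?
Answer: -657 + 2662*sqrt(11) ≈ 8171.9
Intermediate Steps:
C = 7
W(X) = sqrt(7 + X) (W(X) = sqrt(X + 7) = sqrt(7 + X))
(793 - 1*(-538))*W(37) - 657 = (793 - 1*(-538))*sqrt(7 + 37) - 657 = (793 + 538)*sqrt(44) - 657 = 1331*(2*sqrt(11)) - 657 = 2662*sqrt(11) - 657 = -657 + 2662*sqrt(11)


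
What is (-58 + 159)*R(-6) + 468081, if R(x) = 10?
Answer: 469091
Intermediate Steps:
(-58 + 159)*R(-6) + 468081 = (-58 + 159)*10 + 468081 = 101*10 + 468081 = 1010 + 468081 = 469091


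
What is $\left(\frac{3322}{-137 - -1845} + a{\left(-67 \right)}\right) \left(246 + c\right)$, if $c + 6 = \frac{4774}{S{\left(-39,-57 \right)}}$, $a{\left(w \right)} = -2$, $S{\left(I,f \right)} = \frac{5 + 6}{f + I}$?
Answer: $\frac{973464}{427} \approx 2279.8$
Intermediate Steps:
$S{\left(I,f \right)} = \frac{11}{I + f}$
$c = -41670$ ($c = -6 + \frac{4774}{11 \frac{1}{-39 - 57}} = -6 + \frac{4774}{11 \frac{1}{-96}} = -6 + \frac{4774}{11 \left(- \frac{1}{96}\right)} = -6 + \frac{4774}{- \frac{11}{96}} = -6 + 4774 \left(- \frac{96}{11}\right) = -6 - 41664 = -41670$)
$\left(\frac{3322}{-137 - -1845} + a{\left(-67 \right)}\right) \left(246 + c\right) = \left(\frac{3322}{-137 - -1845} - 2\right) \left(246 - 41670\right) = \left(\frac{3322}{-137 + 1845} - 2\right) \left(-41424\right) = \left(\frac{3322}{1708} - 2\right) \left(-41424\right) = \left(3322 \cdot \frac{1}{1708} - 2\right) \left(-41424\right) = \left(\frac{1661}{854} - 2\right) \left(-41424\right) = \left(- \frac{47}{854}\right) \left(-41424\right) = \frac{973464}{427}$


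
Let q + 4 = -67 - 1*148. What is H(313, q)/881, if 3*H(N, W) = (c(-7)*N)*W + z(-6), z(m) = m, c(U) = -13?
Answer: 297035/881 ≈ 337.16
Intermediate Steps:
q = -219 (q = -4 + (-67 - 1*148) = -4 + (-67 - 148) = -4 - 215 = -219)
H(N, W) = -2 - 13*N*W/3 (H(N, W) = ((-13*N)*W - 6)/3 = (-13*N*W - 6)/3 = (-6 - 13*N*W)/3 = -2 - 13*N*W/3)
H(313, q)/881 = (-2 - 13/3*313*(-219))/881 = (-2 + 297037)*(1/881) = 297035*(1/881) = 297035/881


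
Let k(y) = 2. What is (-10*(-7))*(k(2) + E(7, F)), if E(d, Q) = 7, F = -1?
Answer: 630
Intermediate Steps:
(-10*(-7))*(k(2) + E(7, F)) = (-10*(-7))*(2 + 7) = 70*9 = 630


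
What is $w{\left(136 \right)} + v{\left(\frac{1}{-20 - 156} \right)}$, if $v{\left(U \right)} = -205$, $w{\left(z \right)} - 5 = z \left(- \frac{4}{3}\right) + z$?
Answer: $- \frac{736}{3} \approx -245.33$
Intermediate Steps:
$w{\left(z \right)} = 5 - \frac{z}{3}$ ($w{\left(z \right)} = 5 + \left(z \left(- \frac{4}{3}\right) + z\right) = 5 + \left(- \frac{4 z}{3} + z\right) = 5 - \frac{z}{3}$)
$w{\left(136 \right)} + v{\left(\frac{1}{-20 - 156} \right)} = \left(5 - \frac{136}{3}\right) - 205 = - \frac{121}{3} - 205 = - \frac{736}{3}$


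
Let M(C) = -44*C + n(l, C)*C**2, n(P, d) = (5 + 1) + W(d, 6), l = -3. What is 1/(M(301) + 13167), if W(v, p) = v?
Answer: 1/27814430 ≈ 3.5953e-8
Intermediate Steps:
n(P, d) = 6 + d (n(P, d) = (5 + 1) + d = 6 + d)
M(C) = -44*C + C**2*(6 + C) (M(C) = -44*C + (6 + C)*C**2 = -44*C + C**2*(6 + C))
1/(M(301) + 13167) = 1/(301*(-44 + 301*(6 + 301)) + 13167) = 1/(301*(-44 + 301*307) + 13167) = 1/(301*(-44 + 92407) + 13167) = 1/(301*92363 + 13167) = 1/(27801263 + 13167) = 1/27814430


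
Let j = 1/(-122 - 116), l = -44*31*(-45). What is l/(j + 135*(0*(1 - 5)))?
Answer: -14608440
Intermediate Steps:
l = 61380 (l = -1364*(-45) = 61380)
j = -1/238 (j = 1/(-238) = -1/238 ≈ -0.0042017)
l/(j + 135*(0*(1 - 5))) = 61380/(-1/238 + 135*(0*(1 - 5))) = 61380/(-1/238 + 135*(0*(-4))) = 61380/(-1/238 + 135*0) = 61380/(-1/238 + 0) = 61380/(-1/238) = 61380*(-238) = -14608440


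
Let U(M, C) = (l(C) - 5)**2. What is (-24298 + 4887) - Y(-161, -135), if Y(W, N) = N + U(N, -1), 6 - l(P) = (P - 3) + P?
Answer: -19312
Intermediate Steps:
l(P) = 9 - 2*P (l(P) = 6 - ((P - 3) + P) = 6 - ((-3 + P) + P) = 6 - (-3 + 2*P) = 6 + (3 - 2*P) = 9 - 2*P)
U(M, C) = (4 - 2*C)**2 (U(M, C) = ((9 - 2*C) - 5)**2 = (4 - 2*C)**2)
Y(W, N) = 36 + N (Y(W, N) = N + 4*(-2 - 1)**2 = N + 4*(-3)**2 = N + 4*9 = N + 36 = 36 + N)
(-24298 + 4887) - Y(-161, -135) = (-24298 + 4887) - (36 - 135) = -19411 - 1*(-99) = -19411 + 99 = -19312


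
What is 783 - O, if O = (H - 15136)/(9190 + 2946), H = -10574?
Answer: 4764099/6068 ≈ 785.12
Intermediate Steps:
O = -12855/6068 (O = (-10574 - 15136)/(9190 + 2946) = -25710/12136 = -25710*1/12136 = -12855/6068 ≈ -2.1185)
783 - O = 783 - 1*(-12855/6068) = 783 + 12855/6068 = 4764099/6068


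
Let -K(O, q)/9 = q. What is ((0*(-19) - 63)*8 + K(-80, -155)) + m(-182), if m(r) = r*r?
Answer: 34015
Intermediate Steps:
K(O, q) = -9*q
m(r) = r²
((0*(-19) - 63)*8 + K(-80, -155)) + m(-182) = ((0*(-19) - 63)*8 - 9*(-155)) + (-182)² = ((0 - 63)*8 + 1395) + 33124 = (-63*8 + 1395) + 33124 = (-504 + 1395) + 33124 = 891 + 33124 = 34015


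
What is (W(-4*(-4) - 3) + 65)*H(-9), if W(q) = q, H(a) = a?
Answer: -702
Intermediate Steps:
(W(-4*(-4) - 3) + 65)*H(-9) = ((-4*(-4) - 3) + 65)*(-9) = ((16 - 3) + 65)*(-9) = (13 + 65)*(-9) = 78*(-9) = -702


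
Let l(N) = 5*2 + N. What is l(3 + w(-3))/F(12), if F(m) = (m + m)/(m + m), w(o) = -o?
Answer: 16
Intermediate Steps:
F(m) = 1 (F(m) = (2*m)/((2*m)) = (2*m)*(1/(2*m)) = 1)
l(N) = 10 + N
l(3 + w(-3))/F(12) = (10 + (3 - 1*(-3)))/1 = 1*(10 + (3 + 3)) = 1*(10 + 6) = 1*16 = 16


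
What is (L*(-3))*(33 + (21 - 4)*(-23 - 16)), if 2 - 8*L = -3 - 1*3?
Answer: 1890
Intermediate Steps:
L = 1 (L = 1/4 - (-3 - 1*3)/8 = 1/4 - (-3 - 3)/8 = 1/4 - 1/8*(-6) = 1/4 + 3/4 = 1)
(L*(-3))*(33 + (21 - 4)*(-23 - 16)) = (1*(-3))*(33 + (21 - 4)*(-23 - 16)) = -3*(33 + 17*(-39)) = -3*(33 - 663) = -3*(-630) = 1890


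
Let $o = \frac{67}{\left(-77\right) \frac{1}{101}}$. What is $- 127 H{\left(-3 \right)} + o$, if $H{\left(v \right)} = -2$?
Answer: $\frac{12791}{77} \approx 166.12$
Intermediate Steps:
$o = - \frac{6767}{77}$ ($o = \frac{67}{\left(-77\right) \frac{1}{101}} = \frac{67}{- \frac{77}{101}} = 67 \left(- \frac{101}{77}\right) = - \frac{6767}{77} \approx -87.883$)
$- 127 H{\left(-3 \right)} + o = \left(-127\right) \left(-2\right) - \frac{6767}{77} = 254 - \frac{6767}{77} = \frac{12791}{77}$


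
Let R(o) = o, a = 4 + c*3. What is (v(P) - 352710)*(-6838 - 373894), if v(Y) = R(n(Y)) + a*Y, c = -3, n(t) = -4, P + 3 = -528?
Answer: 133278663188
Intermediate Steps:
P = -531 (P = -3 - 528 = -531)
a = -5 (a = 4 - 3*3 = 4 - 9 = -5)
v(Y) = -4 - 5*Y
(v(P) - 352710)*(-6838 - 373894) = ((-4 - 5*(-531)) - 352710)*(-6838 - 373894) = ((-4 + 2655) - 352710)*(-380732) = (2651 - 352710)*(-380732) = -350059*(-380732) = 133278663188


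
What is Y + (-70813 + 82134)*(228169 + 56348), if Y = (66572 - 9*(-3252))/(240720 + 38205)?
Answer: 179684430965413/55785 ≈ 3.2210e+9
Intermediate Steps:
Y = 19168/55785 (Y = (66572 + 29268)/278925 = 95840*(1/278925) = 19168/55785 ≈ 0.34361)
Y + (-70813 + 82134)*(228169 + 56348) = 19168/55785 + (-70813 + 82134)*(228169 + 56348) = 19168/55785 + 11321*284517 = 19168/55785 + 3221016957 = 179684430965413/55785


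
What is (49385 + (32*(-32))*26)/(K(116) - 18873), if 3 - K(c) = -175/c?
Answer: -2640276/2188745 ≈ -1.2063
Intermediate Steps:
K(c) = 3 + 175/c (K(c) = 3 - (-175)/c = 3 + 175/c)
(49385 + (32*(-32))*26)/(K(116) - 18873) = (49385 + (32*(-32))*26)/((3 + 175/116) - 18873) = (49385 - 1024*26)/((3 + 175*(1/116)) - 18873) = (49385 - 26624)/((3 + 175/116) - 18873) = 22761/(523/116 - 18873) = 22761/(-2188745/116) = 22761*(-116/2188745) = -2640276/2188745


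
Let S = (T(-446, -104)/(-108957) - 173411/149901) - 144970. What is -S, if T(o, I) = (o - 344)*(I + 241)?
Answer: 789254453308129/5444254419 ≈ 1.4497e+5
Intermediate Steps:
T(o, I) = (-344 + o)*(241 + I)
S = -789254453308129/5444254419 (S = ((-82904 - 344*(-104) + 241*(-446) - 104*(-446))/(-108957) - 173411/149901) - 144970 = ((-82904 + 35776 - 107486 + 46384)*(-1/108957) - 173411*1/149901) - 144970 = (-108230*(-1/108957) - 173411/149901) - 144970 = (108230/108957 - 173411/149901) - 144970 = -890185699/5444254419 - 144970 = -789254453308129/5444254419 ≈ -1.4497e+5)
-S = -1*(-789254453308129/5444254419) = 789254453308129/5444254419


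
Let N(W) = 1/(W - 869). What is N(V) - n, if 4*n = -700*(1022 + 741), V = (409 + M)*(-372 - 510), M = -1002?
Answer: 161098488426/522157 ≈ 3.0853e+5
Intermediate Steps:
V = 523026 (V = (409 - 1002)*(-372 - 510) = -593*(-882) = 523026)
N(W) = 1/(-869 + W)
n = -308525 (n = (-700*(1022 + 741))/4 = (-700*1763)/4 = (¼)*(-1234100) = -308525)
N(V) - n = 1/(-869 + 523026) - 1*(-308525) = 1/522157 + 308525 = 161098488426/522157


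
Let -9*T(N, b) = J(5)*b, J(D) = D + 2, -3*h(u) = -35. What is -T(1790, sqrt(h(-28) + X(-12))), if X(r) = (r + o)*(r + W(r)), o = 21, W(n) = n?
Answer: 7*I*sqrt(1839)/27 ≈ 11.118*I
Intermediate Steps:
h(u) = 35/3 (h(u) = -1/3*(-35) = 35/3)
X(r) = 2*r*(21 + r) (X(r) = (r + 21)*(r + r) = (21 + r)*(2*r) = 2*r*(21 + r))
J(D) = 2 + D
T(N, b) = -7*b/9 (T(N, b) = -(2 + 5)*b/9 = -7*b/9)
-T(1790, sqrt(h(-28) + X(-12))) = -(-7)*sqrt(35/3 + 2*(-12)*(21 - 12))/9 = -(-7)*sqrt(35/3 + 2*(-12)*9)/9 = -(-7)*sqrt(35/3 - 216)/9 = -(-7)*sqrt(-613/3)/9 = -(-7)*I*sqrt(1839)/3/9 = -(-7)*I*sqrt(1839)/27 = 7*I*sqrt(1839)/27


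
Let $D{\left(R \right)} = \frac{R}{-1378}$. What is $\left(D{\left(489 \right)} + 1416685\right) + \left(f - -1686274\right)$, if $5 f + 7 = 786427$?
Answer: $\frac{4492614365}{1378} \approx 3.2602 \cdot 10^{6}$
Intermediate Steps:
$f = 157284$ ($f = - \frac{7}{5} + \frac{1}{5} \cdot 786427 = - \frac{7}{5} + \frac{786427}{5} = 157284$)
$D{\left(R \right)} = - \frac{R}{1378}$ ($D{\left(R \right)} = R \left(- \frac{1}{1378}\right) = - \frac{R}{1378}$)
$\left(D{\left(489 \right)} + 1416685\right) + \left(f - -1686274\right) = \left(\left(- \frac{1}{1378}\right) 489 + 1416685\right) + \left(157284 - -1686274\right) = \left(- \frac{489}{1378} + 1416685\right) + \left(157284 + 1686274\right) = \frac{1952191441}{1378} + 1843558 = \frac{4492614365}{1378}$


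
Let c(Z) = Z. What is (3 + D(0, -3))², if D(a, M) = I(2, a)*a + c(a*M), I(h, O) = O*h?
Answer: 9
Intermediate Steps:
D(a, M) = 2*a² + M*a (D(a, M) = (a*2)*a + a*M = (2*a)*a + M*a = 2*a² + M*a)
(3 + D(0, -3))² = (3 + 0*(-3 + 2*0))² = (3 + 0*(-3 + 0))² = (3 + 0*(-3))² = (3 + 0)² = 3² = 9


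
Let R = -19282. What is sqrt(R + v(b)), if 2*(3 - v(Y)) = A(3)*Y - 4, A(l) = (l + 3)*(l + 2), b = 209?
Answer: 2*I*sqrt(5603) ≈ 149.71*I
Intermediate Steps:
A(l) = (2 + l)*(3 + l) (A(l) = (3 + l)*(2 + l) = (2 + l)*(3 + l))
v(Y) = 5 - 15*Y (v(Y) = 3 - ((6 + 3**2 + 5*3)*Y - 4)/2 = 3 - ((6 + 9 + 15)*Y - 4)/2 = 3 - (30*Y - 4)/2 = 3 - (-4 + 30*Y)/2 = 3 + (2 - 15*Y) = 5 - 15*Y)
sqrt(R + v(b)) = sqrt(-19282 + (5 - 15*209)) = sqrt(-19282 + (5 - 3135)) = sqrt(-19282 - 3130) = sqrt(-22412) = 2*I*sqrt(5603)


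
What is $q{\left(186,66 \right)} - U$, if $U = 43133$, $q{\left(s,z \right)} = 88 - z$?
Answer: $-43111$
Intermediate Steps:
$q{\left(186,66 \right)} - U = \left(88 - 66\right) - 43133 = 22 - 43133 = -43111$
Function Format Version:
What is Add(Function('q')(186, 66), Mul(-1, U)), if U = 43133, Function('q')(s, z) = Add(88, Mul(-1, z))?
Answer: -43111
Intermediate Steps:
Add(Function('q')(186, 66), Mul(-1, U)) = Add(Add(88, Mul(-1, 66)), Mul(-1, 43133)) = Add(Add(88, -66), -43133) = Add(22, -43133) = -43111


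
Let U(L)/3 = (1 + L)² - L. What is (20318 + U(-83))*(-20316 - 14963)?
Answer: -1437231181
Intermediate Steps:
U(L) = -3*L + 3*(1 + L)² (U(L) = 3*((1 + L)² - L) = -3*L + 3*(1 + L)²)
(20318 + U(-83))*(-20316 - 14963) = (20318 + (-3*(-83) + 3*(1 - 83)²))*(-20316 - 14963) = (20318 + (249 + 3*(-82)²))*(-35279) = (20318 + (249 + 3*6724))*(-35279) = (20318 + (249 + 20172))*(-35279) = (20318 + 20421)*(-35279) = 40739*(-35279) = -1437231181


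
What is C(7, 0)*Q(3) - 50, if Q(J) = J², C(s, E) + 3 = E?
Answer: -77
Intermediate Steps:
C(s, E) = -3 + E
C(7, 0)*Q(3) - 50 = (-3 + 0)*3² - 50 = -3*9 - 50 = -27 - 50 = -77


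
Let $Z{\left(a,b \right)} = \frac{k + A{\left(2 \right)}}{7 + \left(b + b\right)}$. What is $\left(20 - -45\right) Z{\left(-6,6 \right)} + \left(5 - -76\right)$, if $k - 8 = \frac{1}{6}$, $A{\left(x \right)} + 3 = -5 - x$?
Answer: $\frac{8519}{114} \approx 74.728$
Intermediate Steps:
$A{\left(x \right)} = -8 - x$ ($A{\left(x \right)} = -3 - \left(5 + x\right) = -8 - x$)
$k = \frac{49}{6}$ ($k = 8 + \frac{1}{6} = \frac{49}{6} \approx 8.1667$)
$Z{\left(a,b \right)} = - \frac{11}{6 \left(7 + 2 b\right)}$ ($Z{\left(a,b \right)} = \frac{\frac{49}{6} - 10}{7 + \left(b + b\right)} = \frac{\frac{49}{6} - 10}{7 + 2 b} = - \frac{11}{6 \left(7 + 2 b\right)}$)
$\left(20 - -45\right) Z{\left(-6,6 \right)} + \left(5 - -76\right) = \left(20 - -45\right) \left(- \frac{11}{42 + 12 \cdot 6}\right) + \left(5 - -76\right) = \left(20 + 45\right) \left(- \frac{11}{42 + 72}\right) + \left(5 + 76\right) = 65 \left(- \frac{11}{114}\right) + 81 = - \frac{715}{114} + 81 = \frac{8519}{114}$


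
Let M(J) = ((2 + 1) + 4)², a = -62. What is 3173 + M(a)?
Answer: 3222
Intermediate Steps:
M(J) = 49 (M(J) = (3 + 4)² = 7² = 49)
3173 + M(a) = 3173 + 49 = 3222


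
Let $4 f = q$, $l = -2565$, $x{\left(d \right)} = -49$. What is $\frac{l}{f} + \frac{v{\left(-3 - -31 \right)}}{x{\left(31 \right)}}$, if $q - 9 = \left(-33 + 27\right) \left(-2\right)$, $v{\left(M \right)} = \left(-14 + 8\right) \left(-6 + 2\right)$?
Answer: $- \frac{23964}{49} \approx -489.06$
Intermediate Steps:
$v{\left(M \right)} = 24$ ($v{\left(M \right)} = \left(-6\right) \left(-4\right) = 24$)
$q = 21$ ($q = 9 + \left(-33 + 27\right) \left(-2\right) = 9 - -12 = 9 + 12 = 21$)
$f = \frac{21}{4}$ ($f = \frac{1}{4} \cdot 21 = \frac{21}{4} \approx 5.25$)
$\frac{l}{f} + \frac{v{\left(-3 - -31 \right)}}{x{\left(31 \right)}} = - \frac{2565}{\frac{21}{4}} + \frac{24}{-49} = \left(-2565\right) \frac{4}{21} + 24 \left(- \frac{1}{49}\right) = - \frac{3420}{7} - \frac{24}{49} = - \frac{23964}{49}$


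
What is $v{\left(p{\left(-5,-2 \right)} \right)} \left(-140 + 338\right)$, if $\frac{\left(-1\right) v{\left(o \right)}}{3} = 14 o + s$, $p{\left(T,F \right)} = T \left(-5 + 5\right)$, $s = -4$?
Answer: $2376$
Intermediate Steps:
$p{\left(T,F \right)} = 0$ ($p{\left(T,F \right)} = T 0 = 0$)
$v{\left(o \right)} = 12 - 42 o$ ($v{\left(o \right)} = - 3 \left(14 o - 4\right) = - 3 \left(-4 + 14 o\right) = 12 - 42 o$)
$v{\left(p{\left(-5,-2 \right)} \right)} \left(-140 + 338\right) = \left(12 - 0\right) \left(-140 + 338\right) = \left(12 + 0\right) 198 = 12 \cdot 198 = 2376$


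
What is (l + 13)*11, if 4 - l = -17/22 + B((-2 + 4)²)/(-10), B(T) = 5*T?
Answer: 435/2 ≈ 217.50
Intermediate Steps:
l = 149/22 (l = 4 - (-17/22 + (5*(-2 + 4)²)/(-10)) = 4 - (-17*1/22 + (5*2²)*(-⅒)) = 4 - (-17/22 + (5*4)*(-⅒)) = 4 - (-17/22 + 20*(-⅒)) = 4 - (-17/22 - 2) = 4 - 1*(-61/22) = 4 + 61/22 = 149/22 ≈ 6.7727)
(l + 13)*11 = (149/22 + 13)*11 = (435/22)*11 = 435/2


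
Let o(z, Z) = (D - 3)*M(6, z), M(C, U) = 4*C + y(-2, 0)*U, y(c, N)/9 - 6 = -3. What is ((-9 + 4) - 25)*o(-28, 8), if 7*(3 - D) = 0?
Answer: 0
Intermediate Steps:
D = 3 (D = 3 - ⅐*0 = 3 + 0 = 3)
y(c, N) = 27 (y(c, N) = 54 + 9*(-3) = 54 - 27 = 27)
M(C, U) = 4*C + 27*U
o(z, Z) = 0 (o(z, Z) = (3 - 3)*(4*6 + 27*z) = 0*(24 + 27*z) = 0)
((-9 + 4) - 25)*o(-28, 8) = ((-9 + 4) - 25)*0 = (-5 - 25)*0 = -30*0 = 0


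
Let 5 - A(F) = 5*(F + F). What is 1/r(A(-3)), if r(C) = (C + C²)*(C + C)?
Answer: 1/88200 ≈ 1.1338e-5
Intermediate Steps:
A(F) = 5 - 10*F (A(F) = 5 - 5*(F + F) = 5 - 5*2*F = 5 - 10*F)
r(C) = 2*C*(C + C²) (r(C) = (C + C²)*(2*C) = 2*C*(C + C²))
1/r(A(-3)) = 1/(2*(5 - 10*(-3))²*(1 + (5 - 10*(-3)))) = 1/(2*(5 + 30)²*(1 + (5 + 30))) = 1/(2*35²*(1 + 35)) = 1/(2*1225*36) = 1/88200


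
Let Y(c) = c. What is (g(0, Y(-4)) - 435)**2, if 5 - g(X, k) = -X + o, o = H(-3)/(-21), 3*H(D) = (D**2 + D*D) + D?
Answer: 81450625/441 ≈ 1.8470e+5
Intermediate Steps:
H(D) = D/3 + 2*D**2/3 (H(D) = ((D**2 + D*D) + D)/3 = ((D**2 + D**2) + D)/3 = (2*D**2 + D)/3 = (D + 2*D**2)/3 = D/3 + 2*D**2/3)
o = -5/21 (o = ((1/3)*(-3)*(1 + 2*(-3)))/(-21) = ((1/3)*(-3)*(1 - 6))*(-1/21) = ((1/3)*(-3)*(-5))*(-1/21) = 5*(-1/21) = -5/21 ≈ -0.23810)
g(X, k) = 110/21 + X (g(X, k) = 5 - (-X - 5/21) = 5 - (-5/21 - X) = 5 + (5/21 + X) = 110/21 + X)
(g(0, Y(-4)) - 435)**2 = ((110/21 + 0) - 435)**2 = (110/21 - 435)**2 = (-9025/21)**2 = 81450625/441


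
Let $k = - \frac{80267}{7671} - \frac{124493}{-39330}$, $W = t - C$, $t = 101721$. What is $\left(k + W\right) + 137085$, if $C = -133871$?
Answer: $\frac{37478203078601}{100566810} \approx 3.7267 \cdot 10^{5}$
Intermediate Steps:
$W = 235592$ ($W = 101721 - -133871 = 101721 + 133871 = 235592$)
$k = - \frac{733971769}{100566810}$ ($k = \left(-80267\right) \frac{1}{7671} - - \frac{124493}{39330} = - \frac{80267}{7671} + \frac{124493}{39330} = - \frac{733971769}{100566810} \approx -7.2983$)
$\left(k + W\right) + 137085 = \left(- \frac{733971769}{100566810} + 235592\right) + 137085 = \frac{23692001929751}{100566810} + 137085 = \frac{37478203078601}{100566810}$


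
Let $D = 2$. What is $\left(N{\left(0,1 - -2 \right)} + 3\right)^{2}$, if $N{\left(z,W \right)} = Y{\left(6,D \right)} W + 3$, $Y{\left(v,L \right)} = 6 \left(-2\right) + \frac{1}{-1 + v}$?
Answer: $\frac{21609}{25} \approx 864.36$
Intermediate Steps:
$Y{\left(v,L \right)} = -12 + \frac{1}{-1 + v}$
$N{\left(z,W \right)} = 3 - \frac{59 W}{5}$ ($N{\left(z,W \right)} = \frac{13 - 72}{-1 + 6} W + 3 = \frac{13 - 72}{5} W + 3 = \frac{1}{5} \left(-59\right) W + 3 = - \frac{59 W}{5} + 3 = 3 - \frac{59 W}{5}$)
$\left(N{\left(0,1 - -2 \right)} + 3\right)^{2} = \left(\left(3 - \frac{59 \left(1 - -2\right)}{5}\right) + 3\right)^{2} = \left(\left(3 - \frac{59 \left(1 + 2\right)}{5}\right) + 3\right)^{2} = \left(\left(3 - \frac{177}{5}\right) + 3\right)^{2} = \left(- \frac{162}{5} + 3\right)^{2} = \left(- \frac{147}{5}\right)^{2} = \frac{21609}{25}$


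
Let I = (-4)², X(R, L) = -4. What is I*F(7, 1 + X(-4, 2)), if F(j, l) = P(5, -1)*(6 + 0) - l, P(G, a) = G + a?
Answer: 432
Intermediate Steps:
I = 16
F(j, l) = 24 - l (F(j, l) = (5 - 1)*(6 + 0) - l = 4*6 - l = 24 - l)
I*F(7, 1 + X(-4, 2)) = 16*(24 - (1 - 4)) = 16*(24 - 1*(-3)) = 16*(24 + 3) = 16*27 = 432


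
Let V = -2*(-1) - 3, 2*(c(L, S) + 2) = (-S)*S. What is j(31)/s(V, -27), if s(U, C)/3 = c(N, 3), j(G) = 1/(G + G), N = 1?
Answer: -1/1209 ≈ -0.00082713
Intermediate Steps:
c(L, S) = -2 - S²/2 (c(L, S) = -2 + ((-S)*S)/2 = -2 + (-S²)/2 = -2 - S²/2)
j(G) = 1/(2*G)
V = -1 (V = 2 - 3 = -1)
s(U, C) = -39/2 (s(U, C) = 3*(-2 - ½*3²) = 3*(-2 - ½*9) = 3*(-2 - 9/2) = 3*(-13/2) = -39/2)
j(31)/s(V, -27) = ((½)/31)/(-39/2) = ((½)*(1/31))*(-2/39) = (1/62)*(-2/39) = -1/1209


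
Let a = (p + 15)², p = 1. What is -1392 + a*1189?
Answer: 302992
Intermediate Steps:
a = 256 (a = (1 + 15)² = 16² = 256)
-1392 + a*1189 = -1392 + 256*1189 = -1392 + 304384 = 302992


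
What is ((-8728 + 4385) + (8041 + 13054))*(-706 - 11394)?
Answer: -202699200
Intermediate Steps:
((-8728 + 4385) + (8041 + 13054))*(-706 - 11394) = (-4343 + 21095)*(-12100) = 16752*(-12100) = -202699200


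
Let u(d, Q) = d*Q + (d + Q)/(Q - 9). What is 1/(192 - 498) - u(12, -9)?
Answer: 16549/153 ≈ 108.16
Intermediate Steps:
u(d, Q) = Q*d + (Q + d)/(-9 + Q)
1/(192 - 498) - u(12, -9) = 1/(192 - 498) - (-9 + 12 + 12*(-9)**2 - 9*(-9)*12)/(-9 - 9) = 1/(-306) - (-9 + 12 + 12*81 + 972)/(-18) = -1/306 - (-1)*(-9 + 12 + 972 + 972)/18 = -1/306 - (-1)*1947/18 = -1/306 - 1*(-649/6) = -1/306 + 649/6 = 16549/153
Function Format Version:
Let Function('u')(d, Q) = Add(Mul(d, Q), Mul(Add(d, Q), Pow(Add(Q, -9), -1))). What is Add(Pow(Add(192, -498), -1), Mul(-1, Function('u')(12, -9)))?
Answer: Rational(16549, 153) ≈ 108.16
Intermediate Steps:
Function('u')(d, Q) = Add(Mul(Q, d), Mul(Pow(Add(-9, Q), -1), Add(Q, d))) (Function('u')(d, Q) = Add(Mul(Q, d), Mul(Add(Q, d), Pow(Add(-9, Q), -1))) = Add(Mul(Q, d), Mul(Pow(Add(-9, Q), -1), Add(Q, d))))
Add(Pow(Add(192, -498), -1), Mul(-1, Function('u')(12, -9))) = Add(Pow(Add(192, -498), -1), Mul(-1, Mul(Pow(Add(-9, -9), -1), Add(-9, 12, Mul(12, Pow(-9, 2)), Mul(-9, -9, 12))))) = Add(Pow(-306, -1), Mul(-1, Mul(Pow(-18, -1), Add(-9, 12, Mul(12, 81), 972)))) = Add(Rational(-1, 306), Mul(-1, Mul(Rational(-1, 18), Add(-9, 12, 972, 972)))) = Add(Rational(-1, 306), Mul(-1, Mul(Rational(-1, 18), 1947))) = Add(Rational(-1, 306), Mul(-1, Rational(-649, 6))) = Add(Rational(-1, 306), Rational(649, 6)) = Rational(16549, 153)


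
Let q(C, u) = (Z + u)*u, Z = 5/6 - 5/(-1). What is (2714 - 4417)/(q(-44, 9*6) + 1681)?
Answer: -1703/4912 ≈ -0.34670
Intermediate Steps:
Z = 35/6 (Z = 5*(⅙) - 5*(-1) = ⅚ + 5 = 35/6 ≈ 5.8333)
q(C, u) = u*(35/6 + u) (q(C, u) = (35/6 + u)*u = u*(35/6 + u))
(2714 - 4417)/(q(-44, 9*6) + 1681) = (2714 - 4417)/((9*6)*(35 + 6*(9*6))/6 + 1681) = -1703/((⅙)*54*(35 + 6*54) + 1681) = -1703/((⅙)*54*(35 + 324) + 1681) = -1703/((⅙)*54*359 + 1681) = -1703/(3231 + 1681) = -1703/4912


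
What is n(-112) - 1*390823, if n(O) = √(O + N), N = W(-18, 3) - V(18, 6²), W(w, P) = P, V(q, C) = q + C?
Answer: -390823 + I*√163 ≈ -3.9082e+5 + 12.767*I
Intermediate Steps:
V(q, C) = C + q
N = -51 (N = 3 - (6² + 18) = 3 - (36 + 18) = 3 - 1*54 = 3 - 54 = -51)
n(O) = √(-51 + O) (n(O) = √(O - 51) = √(-51 + O))
n(-112) - 1*390823 = √(-51 - 112) - 1*390823 = √(-163) - 390823 = I*√163 - 390823 = -390823 + I*√163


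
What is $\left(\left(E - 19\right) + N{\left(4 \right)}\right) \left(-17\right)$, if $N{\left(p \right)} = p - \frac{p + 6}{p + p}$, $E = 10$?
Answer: $\frac{425}{4} \approx 106.25$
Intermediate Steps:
$N{\left(p \right)} = p - \frac{6 + p}{2 p}$
$\left(\left(E - 19\right) + N{\left(4 \right)}\right) \left(-17\right) = \left(\left(10 - 19\right) - \left(- \frac{7}{2} + \frac{3}{4}\right)\right) \left(-17\right) = \left(-9 - - \frac{11}{4}\right) \left(-17\right) = \left(-9 + \frac{11}{4}\right) \left(-17\right) = \left(- \frac{25}{4}\right) \left(-17\right) = \frac{425}{4}$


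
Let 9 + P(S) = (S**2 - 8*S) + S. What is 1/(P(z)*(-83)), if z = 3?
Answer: 1/1743 ≈ 0.00057372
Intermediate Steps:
P(S) = -9 + S**2 - 7*S (P(S) = -9 + ((S**2 - 8*S) + S) = -9 + (S**2 - 7*S) = -9 + S**2 - 7*S)
1/(P(z)*(-83)) = 1/((-9 + 3**2 - 7*3)*(-83)) = 1/((-9 + 9 - 21)*(-83)) = 1/(-21*(-83)) = 1/1743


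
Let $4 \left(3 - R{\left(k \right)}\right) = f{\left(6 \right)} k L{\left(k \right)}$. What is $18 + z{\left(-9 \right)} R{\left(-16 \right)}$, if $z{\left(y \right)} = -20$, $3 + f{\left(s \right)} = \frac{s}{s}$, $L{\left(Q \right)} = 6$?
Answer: $918$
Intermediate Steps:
$f{\left(s \right)} = -2$ ($f{\left(s \right)} = -3 + \frac{s}{s} = -3 + 1 = -2$)
$R{\left(k \right)} = 3 + 3 k$ ($R{\left(k \right)} = 3 - \frac{- 2 k 6}{4} = 3 - \frac{\left(-12\right) k}{4} = 3 + 3 k$)
$18 + z{\left(-9 \right)} R{\left(-16 \right)} = 18 - 20 \left(3 + 3 \left(-16\right)\right) = 18 - 20 \left(3 - 48\right) = 18 - -900 = 18 + 900 = 918$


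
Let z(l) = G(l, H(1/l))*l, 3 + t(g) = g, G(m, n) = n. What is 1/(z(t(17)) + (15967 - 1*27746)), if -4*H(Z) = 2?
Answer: -1/11786 ≈ -8.4846e-5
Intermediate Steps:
H(Z) = -1/2 (H(Z) = -1/4*2 = -1/2)
t(g) = -3 + g
z(l) = -l/2
1/(z(t(17)) + (15967 - 1*27746)) = 1/(-(-3 + 17)/2 + (15967 - 1*27746)) = 1/(-1/2*14 + (15967 - 27746)) = 1/(-7 - 11779) = 1/(-11786) = -1/11786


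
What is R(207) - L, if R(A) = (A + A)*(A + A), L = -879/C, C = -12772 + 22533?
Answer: 1672997235/9761 ≈ 1.7140e+5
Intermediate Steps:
C = 9761
L = -879/9761 ≈ -0.090052
R(A) = 4*A² (R(A) = (2*A)*(2*A) = 4*A²)
R(207) - L = 4*207² - 1*(-879/9761) = 4*42849 + 879/9761 = 171396 + 879/9761 = 1672997235/9761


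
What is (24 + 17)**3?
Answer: 68921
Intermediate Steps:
(24 + 17)**3 = 41**3 = 68921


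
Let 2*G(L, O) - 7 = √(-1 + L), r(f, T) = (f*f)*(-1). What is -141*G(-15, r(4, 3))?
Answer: -987/2 - 282*I ≈ -493.5 - 282.0*I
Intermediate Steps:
r(f, T) = -f² (r(f, T) = f²*(-1) = -f²)
G(L, O) = 7/2 + √(-1 + L)/2
-141*G(-15, r(4, 3)) = -141*(7/2 + √(-1 - 15)/2) = -141*(7/2 + √(-16)/2) = -141*(7/2 + (4*I)/2) = -141*(7/2 + 2*I) = -987/2 - 282*I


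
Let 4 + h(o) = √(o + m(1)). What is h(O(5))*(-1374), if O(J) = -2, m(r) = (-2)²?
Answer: 5496 - 1374*√2 ≈ 3552.9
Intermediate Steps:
m(r) = 4
h(o) = -4 + √(4 + o) (h(o) = -4 + √(o + 4) = -4 + √(4 + o))
h(O(5))*(-1374) = (-4 + √(4 - 2))*(-1374) = (-4 + √2)*(-1374) = 5496 - 1374*√2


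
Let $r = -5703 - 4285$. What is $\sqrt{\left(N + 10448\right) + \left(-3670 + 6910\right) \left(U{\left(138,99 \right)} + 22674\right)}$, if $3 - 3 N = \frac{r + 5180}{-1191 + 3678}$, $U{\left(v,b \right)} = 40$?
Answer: $\frac{\sqrt{455252001694553}}{2487} \approx 8579.3$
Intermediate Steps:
$r = -9988$ ($r = -5703 - 4285 = -9988$)
$N = \frac{12269}{7461}$ ($N = 1 - \frac{\left(-9988 + 5180\right) \frac{1}{-1191 + 3678}}{3} = 1 - \frac{\left(-4808\right) \frac{1}{2487}}{3} = 1 - - \frac{4808}{7461} = 1 + \frac{4808}{7461} = \frac{12269}{7461} \approx 1.6444$)
$\sqrt{\left(N + 10448\right) + \left(-3670 + 6910\right) \left(U{\left(138,99 \right)} + 22674\right)} = \sqrt{\left(\frac{12269}{7461} + 10448\right) + \left(-3670 + 6910\right) \left(40 + 22674\right)} = \sqrt{\frac{77964797}{7461} + 3240 \cdot 22714} = \sqrt{\frac{77964797}{7461} + 73593360} = \sqrt{\frac{549158023757}{7461}} = \frac{\sqrt{455252001694553}}{2487}$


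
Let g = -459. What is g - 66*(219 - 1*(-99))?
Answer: -21447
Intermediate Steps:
g - 66*(219 - 1*(-99)) = -459 - 66*(219 - 1*(-99)) = -459 - 66*(219 + 99) = -459 - 66*318 = -459 - 20988 = -21447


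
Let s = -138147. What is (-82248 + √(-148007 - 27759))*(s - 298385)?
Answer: 35903883936 - 436532*I*√175766 ≈ 3.5904e+10 - 1.8301e+8*I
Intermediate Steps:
(-82248 + √(-148007 - 27759))*(s - 298385) = (-82248 + √(-148007 - 27759))*(-138147 - 298385) = (-82248 + √(-175766))*(-436532) = (-82248 + I*√175766)*(-436532) = 35903883936 - 436532*I*√175766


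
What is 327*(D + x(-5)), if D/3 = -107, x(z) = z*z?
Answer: -96792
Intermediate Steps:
x(z) = z²
D = -321 (D = 3*(-107) = -321)
327*(D + x(-5)) = 327*(-321 + (-5)²) = 327*(-321 + 25) = 327*(-296) = -96792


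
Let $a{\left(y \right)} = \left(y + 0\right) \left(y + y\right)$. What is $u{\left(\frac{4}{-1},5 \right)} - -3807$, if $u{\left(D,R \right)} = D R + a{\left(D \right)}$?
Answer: $3819$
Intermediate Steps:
$a{\left(y \right)} = 2 y^{2}$ ($a{\left(y \right)} = y 2 y = 2 y^{2}$)
$u{\left(D,R \right)} = 2 D^{2} + D R$ ($u{\left(D,R \right)} = D R + 2 D^{2} = 2 D^{2} + D R$)
$u{\left(\frac{4}{-1},5 \right)} - -3807 = \frac{4}{-1} \left(5 + 2 \frac{4}{-1}\right) - -3807 = 4 \left(-1\right) \left(5 + 2 \cdot 4 \left(-1\right)\right) + 3807 = - 4 \left(5 + 2 \left(-4\right)\right) + 3807 = - 4 \left(5 - 8\right) + 3807 = \left(-4\right) \left(-3\right) + 3807 = 12 + 3807 = 3819$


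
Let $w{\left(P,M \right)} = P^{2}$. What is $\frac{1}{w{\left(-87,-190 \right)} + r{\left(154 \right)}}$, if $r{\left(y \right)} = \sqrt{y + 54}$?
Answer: $\frac{7569}{57289553} - \frac{4 \sqrt{13}}{57289553} \approx 0.00013187$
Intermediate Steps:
$r{\left(y \right)} = \sqrt{54 + y}$
$\frac{1}{w{\left(-87,-190 \right)} + r{\left(154 \right)}} = \frac{1}{\left(-87\right)^{2} + \sqrt{54 + 154}} = \frac{1}{7569 + \sqrt{208}} = \frac{1}{7569 + 4 \sqrt{13}}$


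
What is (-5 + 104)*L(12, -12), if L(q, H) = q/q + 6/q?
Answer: 297/2 ≈ 148.50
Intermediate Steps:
L(q, H) = 1 + 6/q
(-5 + 104)*L(12, -12) = (-5 + 104)*((6 + 12)/12) = 99*((1/12)*18) = 99*(3/2) = 297/2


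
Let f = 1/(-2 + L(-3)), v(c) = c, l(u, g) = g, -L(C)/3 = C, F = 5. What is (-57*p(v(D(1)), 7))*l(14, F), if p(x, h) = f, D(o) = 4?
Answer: -285/7 ≈ -40.714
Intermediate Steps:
L(C) = -3*C
f = ⅐ (f = 1/(-2 - 3*(-3)) = 1/(-2 + 9) = 1/7 = ⅐ ≈ 0.14286)
p(x, h) = ⅐
(-57*p(v(D(1)), 7))*l(14, F) = -57*⅐*5 = -57/7*5 = -285/7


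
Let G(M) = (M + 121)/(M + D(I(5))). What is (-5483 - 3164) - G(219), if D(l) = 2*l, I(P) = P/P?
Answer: -112431/13 ≈ -8648.5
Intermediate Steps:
I(P) = 1
G(M) = (121 + M)/(2 + M) (G(M) = (M + 121)/(M + 2*1) = (121 + M)/(M + 2) = (121 + M)/(2 + M))
(-5483 - 3164) - G(219) = (-5483 - 3164) - (121 + 219)/(2 + 219) = -8647 - 340/221 = -8647 - 1*20/13 = -8647 - 20/13 = -112431/13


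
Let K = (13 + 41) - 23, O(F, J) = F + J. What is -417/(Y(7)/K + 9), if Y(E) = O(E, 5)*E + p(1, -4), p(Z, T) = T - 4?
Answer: -12927/355 ≈ -36.414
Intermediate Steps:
p(Z, T) = -4 + T
Y(E) = -8 + E*(5 + E) (Y(E) = (E + 5)*E + (-4 - 4) = (5 + E)*E - 8 = E*(5 + E) - 8 = -8 + E*(5 + E))
K = 31 (K = 54 - 23 = 31)
-417/(Y(7)/K + 9) = -417/((-8 + 7*(5 + 7))/31 + 9) = -417/((-8 + 7*12)*(1/31) + 9) = -417/((-8 + 84)*(1/31) + 9) = -417/(76*(1/31) + 9) = -417/(76/31 + 9) = -417/355/31 = -417*31/355 = -12927/355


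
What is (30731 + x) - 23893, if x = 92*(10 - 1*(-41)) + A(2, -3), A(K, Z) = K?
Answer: 11532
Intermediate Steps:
x = 4694 (x = 92*(10 - 1*(-41)) + 2 = 92*(10 + 41) + 2 = 92*51 + 2 = 4692 + 2 = 4694)
(30731 + x) - 23893 = (30731 + 4694) - 23893 = 35425 - 23893 = 11532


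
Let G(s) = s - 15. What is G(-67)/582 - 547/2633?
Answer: -267130/766203 ≈ -0.34864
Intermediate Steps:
G(s) = -15 + s
G(-67)/582 - 547/2633 = (-15 - 67)/582 - 547/2633 = -82*1/582 - 547*1/2633 = -41/291 - 547/2633 = -267130/766203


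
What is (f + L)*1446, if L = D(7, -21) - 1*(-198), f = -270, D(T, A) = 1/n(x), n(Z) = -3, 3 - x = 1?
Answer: -104594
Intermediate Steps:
x = 2 (x = 3 - 1*1 = 3 - 1 = 2)
D(T, A) = -⅓ (D(T, A) = 1/(-3) = -⅓)
L = 593/3 (L = -⅓ - 1*(-198) = -⅓ + 198 = 593/3 ≈ 197.67)
(f + L)*1446 = (-270 + 593/3)*1446 = -217/3*1446 = -104594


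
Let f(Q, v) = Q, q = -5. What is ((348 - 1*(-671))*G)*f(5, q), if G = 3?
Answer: 15285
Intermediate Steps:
((348 - 1*(-671))*G)*f(5, q) = ((348 - 1*(-671))*3)*5 = ((348 + 671)*3)*5 = (1019*3)*5 = 3057*5 = 15285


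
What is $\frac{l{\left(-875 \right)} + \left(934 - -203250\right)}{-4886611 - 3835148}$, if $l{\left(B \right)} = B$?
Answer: $- \frac{203309}{8721759} \approx -0.023311$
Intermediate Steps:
$\frac{l{\left(-875 \right)} + \left(934 - -203250\right)}{-4886611 - 3835148} = \frac{-875 + \left(934 - -203250\right)}{-4886611 - 3835148} = \frac{-875 + \left(934 + 203250\right)}{-8721759} = \left(-875 + 204184\right) \left(- \frac{1}{8721759}\right) = 203309 \left(- \frac{1}{8721759}\right) = - \frac{203309}{8721759}$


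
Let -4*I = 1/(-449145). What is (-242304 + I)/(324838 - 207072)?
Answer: -435318520319/211576040280 ≈ -2.0575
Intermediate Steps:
I = 1/1796580 (I = -¼/(-449145) = -¼*(-1/449145) = 1/1796580 ≈ 5.5661e-7)
(-242304 + I)/(324838 - 207072) = (-242304 + 1/1796580)/(324838 - 207072) = -435318520319/1796580/117766 = -435318520319/1796580*1/117766 = -435318520319/211576040280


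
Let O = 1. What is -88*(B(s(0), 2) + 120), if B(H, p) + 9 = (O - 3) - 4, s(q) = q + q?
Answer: -9240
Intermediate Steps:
s(q) = 2*q
B(H, p) = -15 (B(H, p) = -9 + ((1 - 3) - 4) = -9 + (-2 - 4) = -9 - 6 = -15)
-88*(B(s(0), 2) + 120) = -88*(-15 + 120) = -88*105 = -9240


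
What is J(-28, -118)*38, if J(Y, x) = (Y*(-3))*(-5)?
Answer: -15960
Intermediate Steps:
J(Y, x) = 15*Y (J(Y, x) = -3*Y*(-5) = 15*Y)
J(-28, -118)*38 = (15*(-28))*38 = -420*38 = -15960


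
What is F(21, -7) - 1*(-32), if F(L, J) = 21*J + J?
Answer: -122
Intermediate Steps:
F(L, J) = 22*J
F(21, -7) - 1*(-32) = 22*(-7) - 1*(-32) = -154 + 32 = -122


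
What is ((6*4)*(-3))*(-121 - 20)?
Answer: 10152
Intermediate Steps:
((6*4)*(-3))*(-121 - 20) = (24*(-3))*(-141) = -72*(-141) = 10152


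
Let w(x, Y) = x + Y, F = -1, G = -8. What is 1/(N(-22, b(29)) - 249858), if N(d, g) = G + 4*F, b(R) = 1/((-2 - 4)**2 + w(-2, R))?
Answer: -1/249870 ≈ -4.0021e-6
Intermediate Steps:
w(x, Y) = Y + x
b(R) = 1/(34 + R) (b(R) = 1/((-2 - 4)**2 + (R - 2)) = 1/((-6)**2 + (-2 + R)) = 1/(36 + (-2 + R)) = 1/(34 + R))
N(d, g) = -12 (N(d, g) = -8 + 4*(-1) = -8 - 4 = -12)
1/(N(-22, b(29)) - 249858) = 1/(-12 - 249858) = 1/(-249870) = -1/249870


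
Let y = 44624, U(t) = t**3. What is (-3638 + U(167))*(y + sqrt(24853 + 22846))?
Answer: 207672286800 + 4653825*sqrt(47699) ≈ 2.0869e+11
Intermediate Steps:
(-3638 + U(167))*(y + sqrt(24853 + 22846)) = (-3638 + 167**3)*(44624 + sqrt(24853 + 22846)) = (-3638 + 4657463)*(44624 + sqrt(47699)) = 4653825*(44624 + sqrt(47699)) = 207672286800 + 4653825*sqrt(47699)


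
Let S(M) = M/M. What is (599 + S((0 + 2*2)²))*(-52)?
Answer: -31200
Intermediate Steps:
S(M) = 1
(599 + S((0 + 2*2)²))*(-52) = (599 + 1)*(-52) = 600*(-52) = -31200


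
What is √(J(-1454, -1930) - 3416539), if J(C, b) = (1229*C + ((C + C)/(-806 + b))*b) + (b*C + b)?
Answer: I*√31206857230/114 ≈ 1549.6*I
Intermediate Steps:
J(C, b) = b + 1229*C + C*b + 2*C*b/(-806 + b) (J(C, b) = (1229*C + ((2*C)/(-806 + b))*b) + (C*b + b) = (1229*C + (2*C/(-806 + b))*b) + (b + C*b) = (1229*C + 2*C*b/(-806 + b)) + (b + C*b) = b + 1229*C + C*b + 2*C*b/(-806 + b))
√(J(-1454, -1930) - 3416539) = √(((-1930)² - 990574*(-1454) - 806*(-1930) - 1454*(-1930)² + 425*(-1454)*(-1930))/(-806 - 1930) - 3416539) = √((3724900 + 1440294596 + 1555580 - 1454*3724900 + 1192643500)/(-2736) - 3416539) = √(-(3724900 + 1440294596 + 1555580 - 5416004600 + 1192643500)/2736 - 3416539) = √(-1/2736*(-2777786024) - 3416539) = √(347223253/342 - 3416539) = √(-821233085/342) = I*√31206857230/114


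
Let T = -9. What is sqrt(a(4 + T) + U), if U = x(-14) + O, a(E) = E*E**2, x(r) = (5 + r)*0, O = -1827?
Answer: 4*I*sqrt(122) ≈ 44.181*I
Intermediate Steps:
x(r) = 0
a(E) = E**3
U = -1827 (U = 0 - 1827 = -1827)
sqrt(a(4 + T) + U) = sqrt((4 - 9)**3 - 1827) = sqrt((-5)**3 - 1827) = sqrt(-125 - 1827) = sqrt(-1952) = 4*I*sqrt(122)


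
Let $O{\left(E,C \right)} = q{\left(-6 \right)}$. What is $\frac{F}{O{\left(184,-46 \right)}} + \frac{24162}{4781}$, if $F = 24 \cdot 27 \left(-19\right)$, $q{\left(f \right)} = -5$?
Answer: $\frac{58984482}{23905} \approx 2467.5$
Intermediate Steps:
$O{\left(E,C \right)} = -5$
$F = -12312$ ($F = 648 \left(-19\right) = -12312$)
$\frac{F}{O{\left(184,-46 \right)}} + \frac{24162}{4781} = - \frac{12312}{-5} + \frac{24162}{4781} = \left(-12312\right) \left(- \frac{1}{5}\right) + 24162 \cdot \frac{1}{4781} = \frac{12312}{5} + \frac{24162}{4781} = \frac{58984482}{23905}$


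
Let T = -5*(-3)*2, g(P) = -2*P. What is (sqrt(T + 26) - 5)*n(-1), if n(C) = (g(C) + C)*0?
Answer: 0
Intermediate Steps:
T = 30 (T = 15*2 = 30)
n(C) = 0 (n(C) = (-2*C + C)*0 = -C*0 = 0)
(sqrt(T + 26) - 5)*n(-1) = (sqrt(30 + 26) - 5)*0 = (sqrt(56) - 5)*0 = (2*sqrt(14) - 5)*0 = (-5 + 2*sqrt(14))*0 = 0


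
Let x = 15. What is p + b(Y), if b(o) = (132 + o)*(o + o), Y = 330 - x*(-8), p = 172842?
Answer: 696642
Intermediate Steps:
Y = 450 (Y = 330 - 15*(-8) = 330 - 1*(-120) = 330 + 120 = 450)
b(o) = 2*o*(132 + o) (b(o) = (132 + o)*(2*o) = 2*o*(132 + o))
p + b(Y) = 172842 + 2*450*(132 + 450) = 172842 + 2*450*582 = 172842 + 523800 = 696642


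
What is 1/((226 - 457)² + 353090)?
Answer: 1/406451 ≈ 2.4603e-6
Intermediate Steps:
1/((226 - 457)² + 353090) = 1/((-231)² + 353090) = 1/(53361 + 353090) = 1/406451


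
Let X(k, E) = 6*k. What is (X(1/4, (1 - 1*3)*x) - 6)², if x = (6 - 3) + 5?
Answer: 81/4 ≈ 20.250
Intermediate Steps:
x = 8 (x = 3 + 5 = 8)
(X(1/4, (1 - 1*3)*x) - 6)² = (6/4 - 6)² = (6*(¼) - 6)² = (3/2 - 6)² = (-9/2)² = 81/4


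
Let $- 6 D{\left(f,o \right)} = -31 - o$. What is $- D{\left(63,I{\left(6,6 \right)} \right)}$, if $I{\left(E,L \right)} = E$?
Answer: $- \frac{37}{6} \approx -6.1667$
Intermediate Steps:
$D{\left(f,o \right)} = \frac{31}{6} + \frac{o}{6}$ ($D{\left(f,o \right)} = - \frac{-31 - o}{6} = \frac{31}{6} + \frac{o}{6}$)
$- D{\left(63,I{\left(6,6 \right)} \right)} = - (\frac{31}{6} + \frac{1}{6} \cdot 6) = - (\frac{31}{6} + 1) = \left(-1\right) \frac{37}{6} = - \frac{37}{6}$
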